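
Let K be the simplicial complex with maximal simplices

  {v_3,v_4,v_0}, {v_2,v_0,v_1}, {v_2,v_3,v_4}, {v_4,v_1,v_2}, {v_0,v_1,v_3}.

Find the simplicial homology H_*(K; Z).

We work with the vertex ordering v_0 < v_1 < v_2 < v_3 < v_4. The simplices of K, each written with vertices in increasing order, are:

  0-simplices (5): [v_0], [v_1], [v_2], [v_3], [v_4]
  1-simplices (10): [v_0,v_1], [v_0,v_2], [v_0,v_3], [v_0,v_4], [v_1,v_2], [v_1,v_3], [v_1,v_4], [v_2,v_3], [v_2,v_4], [v_3,v_4]
  2-simplices (5): [v_0,v_1,v_2], [v_0,v_1,v_3], [v_0,v_3,v_4], [v_1,v_2,v_4], [v_2,v_3,v_4]

giving chain groups C_0 ≅ Z^5, C_1 ≅ Z^10, C_2 ≅ Z^5.

Boundary ∂_1: C_1 → C_0 sends each edge [p,q] (with p < q) to q − p. For instance
  ∂[v_0,v_4] = [v_4] − [v_0].
The resulting 5×10 matrix has rank 4, and its Smith normal form has invariant factors (1,1,1,1).

∂_2: C_2 → C_1 sends each 2-simplex [p,q,r] to [q,r] − [p,r] + [p,q]. For instance
  ∂[v_1,v_2,v_4] = [v_2,v_4] − [v_1,v_4] + [v_1,v_2],
  ∂[v_0,v_1,v_2] = [v_1,v_2] − [v_0,v_2] + [v_0,v_1].
As a 10×5 matrix over Z this has rank 5, with invariant factors (1,1,1,1,1).

From H_k ≅ ker(∂_k) / im(∂_{k+1}) we obtain:

  H_0: rank C_0 − rank ∂_1 = 5 − 4 = 1, and the invariant factors of ∂_1 are all 1, so H_0 = Z.
  H_1: rank ker ∂_1 − rank ∂_2 = (10 − 4) − 5 = 1, and the invariant factors of ∂_2 are all 1, so H_1 = Z.
  H_2: rank ker ∂_2 − rank ∂_3 = (5 − 5) − 0 = 0, and there is no ∂_3, so H_2 = 0.

As a check, the Euler characteristic is 5 − 10 + 5 = 0, which agrees with 1 − 1 + 0 = 0.

H_0 ≅ Z,  H_1 ≅ Z,  H_2 = 0.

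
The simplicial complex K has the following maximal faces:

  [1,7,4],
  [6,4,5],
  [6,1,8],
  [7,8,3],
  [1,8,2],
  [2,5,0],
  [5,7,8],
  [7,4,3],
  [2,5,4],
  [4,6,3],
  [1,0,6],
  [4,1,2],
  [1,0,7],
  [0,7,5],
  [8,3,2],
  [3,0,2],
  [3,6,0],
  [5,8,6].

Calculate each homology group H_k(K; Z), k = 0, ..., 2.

Fix the vertex order 0 < 1 < 2 < 3 < 4 < 5 < 6 < 7 < 8 and write every simplex with vertices in increasing order. Then dim K = 2 and the simplices of K are:

  0-simplices (9): [0], [1], [2], [3], [4], [5], [6], [7], [8]
  1-simplices (27): (27 of them)
  2-simplices (18): [0,1,6], [0,1,7], [0,2,3], [0,2,5], [0,3,6], [0,5,7], [1,2,4], [1,2,8], [1,4,7], [1,6,8], [2,3,8], [2,4,5], [3,4,6], [3,4,7], [3,7,8], [4,5,6], [5,6,8], [5,7,8]

Hence C_0 ≅ Z^9, C_1 ≅ Z^27, C_2 ≅ Z^18.

∂_1: C_1 → C_0 sends each edge [p,q] (with p < q) to q − p. For instance
  ∂[6,8] = [8] − [6].
As a 9×27 matrix over Z this has rank 8, with invariant factors (1,1,1,1,1,1,1,1).

∂_2: C_2 → C_1 acts by ∂[p,q,r] = [q,r] − [p,r] + [p,q]. For instance
  ∂[0,1,6] = [1,6] − [0,6] + [0,1],
  ∂[0,5,7] = [5,7] − [0,7] + [0,5].
The 27×18 boundary matrix has rank 17 and Smith normal form diag(1,1,1,1,1,1,1,1,1,1,1,1,1,1,1,1,1).

From H_k ≅ ker(∂_k) / im(∂_{k+1}) we obtain:

  H_0: rank C_0 − rank ∂_1 = 9 − 8 = 1, and the invariant factors of ∂_1 are all 1, so H_0 = Z.
  H_1: rank ker ∂_1 − rank ∂_2 = (27 − 8) − 17 = 2, and the invariant factors of ∂_2 are all 1, so H_1 = Z^2.
  H_2: rank ker ∂_2 − rank ∂_3 = (18 − 17) − 0 = 1, and there is no ∂_3, so H_2 = Z.

As a check, the Euler characteristic is 9 − 27 + 18 = 0, which agrees with 1 − 2 + 1 = 0.

H_0 = Z,  H_1 = Z^2,  H_2 = Z.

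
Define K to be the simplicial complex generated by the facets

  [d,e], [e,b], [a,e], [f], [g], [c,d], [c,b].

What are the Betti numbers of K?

b_0 = 3, b_1 = 1.

K has 7 vertices, 5 edges.
rank ∂_0 = 0, rank ∂_1 = 4 ⇒ b_0 = 7 − 0 − 4 = 3; all invariant factors of ∂_1 are 1 so no torsion. So H_0 = Z^3.
rank ∂_1 = 4, rank ∂_2 = 0 ⇒ b_1 = 5 − 4 − 0 = 1. So H_1 = Z.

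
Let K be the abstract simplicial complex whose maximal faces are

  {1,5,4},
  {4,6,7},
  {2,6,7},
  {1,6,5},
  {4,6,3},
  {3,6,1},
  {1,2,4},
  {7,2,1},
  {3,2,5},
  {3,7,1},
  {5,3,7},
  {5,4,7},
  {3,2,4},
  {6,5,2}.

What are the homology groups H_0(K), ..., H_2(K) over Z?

Take the total order 1 < 2 < 3 < 4 < 5 < 6 < 7 on the vertex set. Then K (dimension 2) consists of the simplices:

  0-simplices (7): [1], [2], [3], [4], [5], [6], [7]
  1-simplices (21): [1,2], [1,3], [1,4], [1,5], [1,6], [1,7], [2,3], [2,4], [2,5], [2,6], [2,7], [3,4], [3,5], [3,6], [3,7], [4,5], [4,6], [4,7], [5,6], [5,7], [6,7]
  2-simplices (14): [1,2,4], [1,2,7], [1,3,6], [1,3,7], [1,4,5], [1,5,6], [2,3,4], [2,3,5], [2,5,6], [2,6,7], [3,4,6], [3,5,7], [4,5,7], [4,6,7]

so the chain groups are C_0 ≅ Z^7, C_1 ≅ Z^21, C_2 ≅ Z^14.

The boundary map ∂_1: C_1 → C_0 is given by ∂[p,q] = [q] − [p]. For instance
  ∂[1,5] = [5] − [1].
The resulting 7×21 matrix has rank 6, and its Smith normal form has invariant factors (1,1,1,1,1,1).

Boundary ∂_2: C_2 → C_1 maps a triangle to the signed sum of its edges. For instance
  ∂[1,3,7] = [3,7] − [1,7] + [1,3],
  ∂[1,4,5] = [4,5] − [1,5] + [1,4].
The resulting 21×14 matrix has rank 13, and its Smith normal form has invariant factors (1,1,1,1,1,1,1,1,1,1,1,1,1).

Now H_k = ker ∂_k / im ∂_{k+1}, so:

  H_0: rank C_0 − rank ∂_1 = 7 − 6 = 1, and the invariant factors of ∂_1 are all 1, so H_0 = Z.
  H_1: rank ker ∂_1 − rank ∂_2 = (21 − 6) − 13 = 2, and the invariant factors of ∂_2 are all 1, so H_1 = Z^2.
  H_2: rank ker ∂_2 − rank ∂_3 = (14 − 13) − 0 = 1, and there is no ∂_3, so H_2 = Z.

H_0 = Z,  H_1 = Z^2,  H_2 = Z.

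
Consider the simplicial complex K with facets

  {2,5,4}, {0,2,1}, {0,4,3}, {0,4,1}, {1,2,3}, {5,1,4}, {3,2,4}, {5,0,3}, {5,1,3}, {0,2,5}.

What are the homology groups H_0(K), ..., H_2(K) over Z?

H_0 = Z,  H_1 = Z/2,  H_2 = 0.

Take the total order 0 < 1 < 2 < 3 < 4 < 5 on the vertex set. Then K (dimension 2) consists of the simplices:

  0-simplices (6): [0], [1], [2], [3], [4], [5]
  1-simplices (15): [0,1], [0,2], [0,3], [0,4], [0,5], [1,2], [1,3], [1,4], [1,5], [2,3], [2,4], [2,5], [3,4], [3,5], [4,5]
  2-simplices (10): [0,1,2], [0,1,4], [0,2,5], [0,3,4], [0,3,5], [1,2,3], [1,3,5], [1,4,5], [2,3,4], [2,4,5]

Hence C_0 ≅ Z^6, C_1 ≅ Z^15, C_2 ≅ Z^10.

∂_1: C_1 → C_0 sends each edge [p,q] (with p < q) to q − p. For instance
  ∂[0,3] = [3] − [0].
The resulting 6×15 matrix has rank 5, and its Smith normal form has invariant factors (1,1,1,1,1).

The boundary map ∂_2: C_2 → C_1 maps a triangle to the signed sum of its edges. For instance
  ∂[1,4,5] = [4,5] − [1,5] + [1,4],
  ∂[1,3,5] = [3,5] − [1,5] + [1,3].
The resulting 15×10 matrix has rank 10, and its Smith normal form has invariant factors (1,1,1,1,1,1,1,1,1,2).

From H_k ≅ ker(∂_k) / im(∂_{k+1}) we obtain:

  H_0: rank C_0 − rank ∂_1 = 6 − 5 = 1, and the invariant factors of ∂_1 are all 1, so H_0 = Z.
  H_1: rank ker ∂_1 − rank ∂_2 = (15 − 5) − 10 = 0, and ∂_2 has invariant factor 2 > 1, so H_1 = Z/2.
  H_2: rank ker ∂_2 − rank ∂_3 = (10 − 10) − 0 = 0, and there is no ∂_3, so H_2 = 0.

As a check, the Euler characteristic is 6 − 15 + 10 = 1, which agrees with 1 − 0 + 0 = 1.
(K is a triangulation of the real projective plane RP^2.)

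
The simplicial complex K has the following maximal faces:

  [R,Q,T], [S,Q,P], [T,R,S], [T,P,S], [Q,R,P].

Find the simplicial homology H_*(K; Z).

Fix the vertex order P < Q < R < S < T and write every simplex with vertices in increasing order. Then dim K = 2 and the simplices of K are:

  0-simplices (5): P, Q, R, S, T
  1-simplices (10): PQ, PR, PS, PT, QR, QS, QT, RS, RT, ST
  2-simplices (5): PQR, PQS, PST, QRT, RST

giving chain groups C_0 ≅ Z^5, C_1 ≅ Z^10, C_2 ≅ Z^5.

Boundary ∂_1: C_1 → C_0 maps an edge to its endpoints' difference, ∂[p,q] = q − p. For instance
  ∂QR = R − Q.
The 5×10 boundary matrix has rank 4 and Smith normal form diag(1,1,1,1).

The boundary map ∂_2: C_2 → C_1 acts by ∂[p,q,r] = [q,r] − [p,r] + [p,q]. For instance
  ∂PQR = QR − PR + PQ,
  ∂PST = ST − PT + PS.
This gives a 10×5 integer matrix of rank 5; reducing to Smith normal form yields diagonal entries (1,1,1,1,1).

Reading off H_k = ker ∂_k / im ∂_{k+1}:

  H_0: rank C_0 − rank ∂_1 = 5 − 4 = 1, and the invariant factors of ∂_1 are all 1, so H_0 = Z.
  H_1: rank ker ∂_1 − rank ∂_2 = (10 − 4) − 5 = 1, and the invariant factors of ∂_2 are all 1, so H_1 = Z.
  H_2: rank ker ∂_2 − rank ∂_3 = (5 − 5) − 0 = 0, and there is no ∂_3, so H_2 = 0.

(K is a triangulation of the Möbius band.)

H_0 = Z,  H_1 = Z,  H_2 = 0.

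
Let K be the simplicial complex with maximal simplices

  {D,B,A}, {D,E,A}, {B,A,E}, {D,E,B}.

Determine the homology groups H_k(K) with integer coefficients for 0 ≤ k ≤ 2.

Take the total order A < B < D < E on the vertex set. Then K (dimension 2) consists of the simplices:

  0-simplices (4): A, B, D, E
  1-simplices (6): AB, AD, AE, BD, BE, DE
  2-simplices (4): ABD, ABE, ADE, BDE

giving chain groups C_0 ≅ Z^4, C_1 ≅ Z^6, C_2 ≅ Z^4.

∂_1: C_1 → C_0 maps an edge to its endpoints' difference, ∂[p,q] = q − p.
As a 4×6 matrix over Z this has rank 3, with invariant factors (1,1,1).

Boundary ∂_2: C_2 → C_1 maps a triangle to the signed sum of its edges. For instance
  ∂ABD = BD − AD + AB,
  ∂ABE = BE − AE + AB.
The resulting 6×4 matrix has rank 3, and its Smith normal form has invariant factors (1,1,1).

From H_k ≅ ker(∂_k) / im(∂_{k+1}) we obtain:

  H_0: rank C_0 − rank ∂_1 = 4 − 3 = 1, and the invariant factors of ∂_1 are all 1, so H_0 = Z.
  H_1: rank ker ∂_1 − rank ∂_2 = (6 − 3) − 3 = 0, and the invariant factors of ∂_2 are all 1, so H_1 = 0.
  H_2: rank ker ∂_2 − rank ∂_3 = (4 − 3) − 0 = 1, and there is no ∂_3, so H_2 = Z.

H_0 = Z,  H_1 = 0,  H_2 = Z.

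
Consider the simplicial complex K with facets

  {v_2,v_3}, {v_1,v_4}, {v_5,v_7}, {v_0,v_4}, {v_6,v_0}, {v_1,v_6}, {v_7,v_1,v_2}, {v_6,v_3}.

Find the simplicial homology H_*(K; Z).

H_0 ≅ Z,  H_1 ≅ Z^2,  H_2 = 0.

Fix the vertex order v_0 < v_1 < v_2 < v_3 < v_4 < v_5 < v_6 < v_7 and write every simplex with vertices in increasing order. Then dim K = 2 and the simplices of K are:

  0-simplices (8): [v_0], [v_1], [v_2], [v_3], [v_4], [v_5], [v_6], [v_7]
  1-simplices (10): [v_0,v_4], [v_0,v_6], [v_1,v_2], [v_1,v_4], [v_1,v_6], [v_1,v_7], [v_2,v_3], [v_2,v_7], [v_3,v_6], [v_5,v_7]
  2-simplices (1): [v_1,v_2,v_7]

so the chain groups are C_0 ≅ Z^8, C_1 ≅ Z^10, C_2 ≅ Z^1.

The boundary map ∂_1: C_1 → C_0 maps an edge to its endpoints' difference, ∂[p,q] = q − p.
As a 8×10 matrix over Z this has rank 7, with invariant factors (1,1,1,1,1,1,1).

∂_2: C_2 → C_1 acts by ∂[p,q,r] = [q,r] − [p,r] + [p,q]. For instance
  ∂[v_1,v_2,v_7] = [v_2,v_7] − [v_1,v_7] + [v_1,v_2].
This gives a 10×1 integer matrix of rank 1; reducing to Smith normal form yields diagonal entries (1).

Computing H_k = (kernel of ∂_k) / (image of ∂_{k+1}):

  H_0: rank C_0 − rank ∂_1 = 8 − 7 = 1, and the invariant factors of ∂_1 are all 1, so H_0 = Z.
  H_1: rank ker ∂_1 − rank ∂_2 = (10 − 7) − 1 = 2, and the invariant factors of ∂_2 are all 1, so H_1 = Z^2.
  H_2: rank ker ∂_2 − rank ∂_3 = (1 − 1) − 0 = 0, and there is no ∂_3, so H_2 = 0.

As a check, the Euler characteristic is 8 − 10 + 1 = -1, which agrees with 1 − 2 + 0 = -1.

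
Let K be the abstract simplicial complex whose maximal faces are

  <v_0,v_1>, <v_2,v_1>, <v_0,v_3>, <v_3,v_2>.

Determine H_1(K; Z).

H_1 ≅ Z.

Take the total order v_0 < v_1 < v_2 < v_3 on the vertex set. Then K (dimension 1) consists of the simplices:

  0-simplices (4): [v_0], [v_1], [v_2], [v_3]
  1-simplices (4): [v_0,v_1], [v_0,v_3], [v_1,v_2], [v_2,v_3]

giving chain groups C_0 ≅ Z^4, C_1 ≅ Z^4.

The boundary map ∂_1: C_1 → C_0 is given by ∂[p,q] = [q] − [p].
The 4×4 boundary matrix has rank 3 and Smith normal form diag(1,1,1).

Now H_k = ker ∂_k / im ∂_{k+1}, so:

  H_1: rank ker ∂_1 − rank ∂_2 = (4 − 3) − 0 = 1, and there is no ∂_2, so H_1 = Z.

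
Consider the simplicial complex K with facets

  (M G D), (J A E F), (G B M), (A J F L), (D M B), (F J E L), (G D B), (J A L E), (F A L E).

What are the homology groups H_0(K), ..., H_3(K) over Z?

H_0 = Z^2,  H_1 = 0,  H_2 = Z,  H_3 = Z.

Take the total order A < B < D < E < F < G < J < L < M on the vertex set. Then K (dimension 3) consists of the simplices:

  0-simplices (9): A, B, D, E, F, G, J, L, M
  1-simplices (16): AE, AF, AJ, AL, BD, BG, BM, DG, DM, EF, EJ, EL, FJ, FL, GM, JL
  2-simplices (14): AEF, AEJ, AEL, AFJ, AFL, AJL, BDG, BDM, BGM, DGM, EFJ, EFL, EJL, FJL
  3-simplices (5): AEFJ, AEFL, AEJL, AFJL, EFJL

so the chain groups are C_0 ≅ Z^9, C_1 ≅ Z^16, C_2 ≅ Z^14, C_3 ≅ Z^5.

∂_1: C_1 → C_0 is given by ∂[p,q] = [q] − [p].
As a 9×16 matrix over Z this has rank 7, with invariant factors (1,1,1,1,1,1,1).

The boundary map ∂_2: C_2 → C_1 acts by ∂[p,q,r] = [q,r] − [p,r] + [p,q]. For instance
  ∂AFL = FL − AL + AF,
  ∂BGM = GM − BM + BG.
The 16×14 boundary matrix has rank 9 and Smith normal form diag(1,1,1,1,1,1,1,1,1).

∂_3: C_3 → C_2 sends each 3-simplex σ to the alternating sum Σ_i (−1)^i (σ with its i-th vertex removed). For instance
  ∂AEJL = EJL − AJL + AEL − AEJ,
  ∂AEFJ = EFJ − AFJ + AEJ − AEF.
The resulting 14×5 matrix has rank 4, and its Smith normal form has invariant factors (1,1,1,1).

Computing H_k = (kernel of ∂_k) / (image of ∂_{k+1}):

  H_0: rank C_0 − rank ∂_1 = 9 − 7 = 2, and the invariant factors of ∂_1 are all 1, so H_0 = Z^2.
  H_1: rank ker ∂_1 − rank ∂_2 = (16 − 7) − 9 = 0, and the invariant factors of ∂_2 are all 1, so H_1 = 0.
  H_2: rank ker ∂_2 − rank ∂_3 = (14 − 9) − 4 = 1, and the invariant factors of ∂_3 are all 1, so H_2 = Z.
  H_3: rank ker ∂_3 − rank ∂_4 = (5 − 4) − 0 = 1, and there is no ∂_4, so H_3 = Z.

As a check, the Euler characteristic is 9 − 16 + 14 − 5 = 2, which agrees with 2 − 0 + 1 − 1 = 2.
(K is a triangulation of the disjoint union of the 2-sphere S^2 and the 3-sphere S^3.)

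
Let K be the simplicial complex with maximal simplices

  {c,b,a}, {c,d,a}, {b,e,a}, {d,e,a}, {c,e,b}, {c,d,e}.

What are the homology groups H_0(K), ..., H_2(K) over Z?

H_0 ≅ Z,  H_1 = 0,  H_2 ≅ Z.

Take the total order a < b < c < d < e on the vertex set. Then K (dimension 2) consists of the simplices:

  0-simplices (5): a, b, c, d, e
  1-simplices (9): ab, ac, ad, ae, bc, be, cd, ce, de
  2-simplices (6): abc, abe, acd, ade, bce, cde

giving chain groups C_0 ≅ Z^5, C_1 ≅ Z^9, C_2 ≅ Z^6.

∂_1: C_1 → C_0 sends each edge [p,q] (with p < q) to q − p.
The resulting 5×9 matrix has rank 4, and its Smith normal form has invariant factors (1,1,1,1).

Boundary ∂_2: C_2 → C_1 sends each 2-simplex [p,q,r] to [q,r] − [p,r] + [p,q]. For instance
  ∂abe = be − ae + ab,
  ∂acd = cd − ad + ac.
As a 9×6 matrix over Z this has rank 5, with invariant factors (1,1,1,1,1).

From H_k ≅ ker(∂_k) / im(∂_{k+1}) we obtain:

  H_0: rank C_0 − rank ∂_1 = 5 − 4 = 1, and the invariant factors of ∂_1 are all 1, so H_0 = Z.
  H_1: rank ker ∂_1 − rank ∂_2 = (9 − 4) − 5 = 0, and the invariant factors of ∂_2 are all 1, so H_1 = 0.
  H_2: rank ker ∂_2 − rank ∂_3 = (6 − 5) − 0 = 1, and there is no ∂_3, so H_2 = Z.

As a check, the Euler characteristic is 5 − 9 + 6 = 2, which agrees with 1 − 0 + 1 = 2.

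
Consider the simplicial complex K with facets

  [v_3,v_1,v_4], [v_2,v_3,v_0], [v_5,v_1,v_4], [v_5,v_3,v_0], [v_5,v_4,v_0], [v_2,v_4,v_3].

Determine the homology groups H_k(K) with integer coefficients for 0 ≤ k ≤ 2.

H_0 ≅ Z,  H_1 ≅ Z,  H_2 = 0.

Take the total order v_0 < v_1 < v_2 < v_3 < v_4 < v_5 on the vertex set. Then K (dimension 2) consists of the simplices:

  0-simplices (6): [v_0], [v_1], [v_2], [v_3], [v_4], [v_5]
  1-simplices (12): [v_0,v_2], [v_0,v_3], [v_0,v_4], [v_0,v_5], [v_1,v_3], [v_1,v_4], [v_1,v_5], [v_2,v_3], [v_2,v_4], [v_3,v_4], [v_3,v_5], [v_4,v_5]
  2-simplices (6): [v_0,v_2,v_3], [v_0,v_3,v_5], [v_0,v_4,v_5], [v_1,v_3,v_4], [v_1,v_4,v_5], [v_2,v_3,v_4]

so the chain groups are C_0 ≅ Z^6, C_1 ≅ Z^12, C_2 ≅ Z^6.

The boundary map ∂_1: C_1 → C_0 sends each edge [p,q] (with p < q) to q − p.
As a 6×12 matrix over Z this has rank 5, with invariant factors (1,1,1,1,1).

∂_2: C_2 → C_1 acts by ∂[p,q,r] = [q,r] − [p,r] + [p,q]. For instance
  ∂[v_1,v_4,v_5] = [v_4,v_5] − [v_1,v_5] + [v_1,v_4],
  ∂[v_0,v_3,v_5] = [v_3,v_5] − [v_0,v_5] + [v_0,v_3].
The 12×6 boundary matrix has rank 6 and Smith normal form diag(1,1,1,1,1,1).

Computing H_k = (kernel of ∂_k) / (image of ∂_{k+1}):

  H_0: rank C_0 − rank ∂_1 = 6 − 5 = 1, and the invariant factors of ∂_1 are all 1, so H_0 = Z.
  H_1: rank ker ∂_1 − rank ∂_2 = (12 − 5) − 6 = 1, and the invariant factors of ∂_2 are all 1, so H_1 = Z.
  H_2: rank ker ∂_2 − rank ∂_3 = (6 − 6) − 0 = 0, and there is no ∂_3, so H_2 = 0.

As a check, the Euler characteristic is 6 − 12 + 6 = 0, which agrees with 1 − 1 + 0 = 0.
(K is a triangulation of the cylinder S^1 x I.)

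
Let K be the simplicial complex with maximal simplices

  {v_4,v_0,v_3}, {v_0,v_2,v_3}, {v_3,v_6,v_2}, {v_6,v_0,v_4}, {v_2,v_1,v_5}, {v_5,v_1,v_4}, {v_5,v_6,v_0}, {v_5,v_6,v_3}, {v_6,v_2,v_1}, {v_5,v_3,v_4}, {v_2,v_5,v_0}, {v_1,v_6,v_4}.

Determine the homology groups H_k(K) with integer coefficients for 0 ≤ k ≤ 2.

H_0 = Z,  H_1 = Z/2,  H_2 = 0.

Take the total order v_0 < v_1 < v_2 < v_3 < v_4 < v_5 < v_6 on the vertex set. Then K (dimension 2) consists of the simplices:

  0-simplices (7): [v_0], [v_1], [v_2], [v_3], [v_4], [v_5], [v_6]
  1-simplices (18): (18 of them)
  2-simplices (12): (12 of them)

so the chain groups are C_0 ≅ Z^7, C_1 ≅ Z^18, C_2 ≅ Z^12.

∂_1: C_1 → C_0 is given by ∂[p,q] = [q] − [p]. For instance
  ∂[v_2,v_3] = [v_3] − [v_2].
As a 7×18 matrix over Z this has rank 6, with invariant factors (1,1,1,1,1,1).

Boundary ∂_2: C_2 → C_1 sends each 2-simplex [p,q,r] to [q,r] − [p,r] + [p,q]. For instance
  ∂[v_1,v_4,v_5] = [v_4,v_5] − [v_1,v_5] + [v_1,v_4],
  ∂[v_3,v_4,v_5] = [v_4,v_5] − [v_3,v_5] + [v_3,v_4].
The 18×12 boundary matrix has rank 12 and Smith normal form diag(1,1,1,1,1,1,1,1,1,1,1,2).

From H_k ≅ ker(∂_k) / im(∂_{k+1}) we obtain:

  H_0: rank C_0 − rank ∂_1 = 7 − 6 = 1, and the invariant factors of ∂_1 are all 1, so H_0 = Z.
  H_1: rank ker ∂_1 − rank ∂_2 = (18 − 6) − 12 = 0, and ∂_2 has invariant factor 2 > 1, so H_1 = Z/2.
  H_2: rank ker ∂_2 − rank ∂_3 = (12 − 12) − 0 = 0, and there is no ∂_3, so H_2 = 0.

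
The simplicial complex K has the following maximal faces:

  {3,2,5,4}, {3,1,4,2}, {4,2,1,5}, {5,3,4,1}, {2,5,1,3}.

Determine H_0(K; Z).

H_0 = Z.

Order the vertices as 1 < 2 < 3 < 4 < 5. Listing each simplex with vertices in this order, K has dimension 3 with simplices:

  0-simplices (5): [1], [2], [3], [4], [5]
  1-simplices (10): [1,2], [1,3], [1,4], [1,5], [2,3], [2,4], [2,5], [3,4], [3,5], [4,5]
  2-simplices (10): [1,2,3], [1,2,4], [1,2,5], [1,3,4], [1,3,5], [1,4,5], [2,3,4], [2,3,5], [2,4,5], [3,4,5]
  3-simplices (5): [1,2,3,4], [1,2,3,5], [1,2,4,5], [1,3,4,5], [2,3,4,5]

giving chain groups C_0 ≅ Z^5, C_1 ≅ Z^10, C_2 ≅ Z^10, C_3 ≅ Z^5.

∂_1: C_1 → C_0 is given by ∂[p,q] = [q] − [p].
The 5×10 boundary matrix has rank 4 and Smith normal form diag(1,1,1,1).

Boundary ∂_2: C_2 → C_1 acts by ∂[p,q,r] = [q,r] − [p,r] + [p,q]. For instance
  ∂[3,4,5] = [4,5] − [3,5] + [3,4],
  ∂[2,3,4] = [3,4] − [2,4] + [2,3].
As a 10×10 matrix over Z this has rank 6, with invariant factors (1,1,1,1,1,1).

∂_3: C_3 → C_2 sends each 3-simplex σ to the alternating sum Σ_i (−1)^i (σ with its i-th vertex removed). For instance
  ∂[1,2,4,5] = [2,4,5] − [1,4,5] + [1,2,5] − [1,2,4],
  ∂[2,3,4,5] = [3,4,5] − [2,4,5] + [2,3,5] − [2,3,4].
The resulting 10×5 matrix has rank 4, and its Smith normal form has invariant factors (1,1,1,1).

From H_k ≅ ker(∂_k) / im(∂_{k+1}) we obtain:

  H_0: rank C_0 − rank ∂_1 = 5 − 4 = 1, and the invariant factors of ∂_1 are all 1, so H_0 = Z.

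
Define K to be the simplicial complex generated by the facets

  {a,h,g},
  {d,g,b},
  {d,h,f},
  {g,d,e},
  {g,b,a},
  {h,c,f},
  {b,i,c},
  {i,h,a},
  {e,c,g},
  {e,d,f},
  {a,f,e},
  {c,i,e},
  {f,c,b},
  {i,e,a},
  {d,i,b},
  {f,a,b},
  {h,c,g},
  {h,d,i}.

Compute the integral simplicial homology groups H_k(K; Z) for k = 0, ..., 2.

H_0 = Z,  H_1 = Z^2,  H_2 = Z.

Order the vertices as a < b < c < d < e < f < g < h < i. Listing each simplex with vertices in this order, K has dimension 2 with simplices:

  0-simplices (9): a, b, c, d, e, f, g, h, i
  1-simplices (27): ab, ae, af, ag, ah, ai, bc, bd, bf, bg, bi, ce, cf, cg, ch, ci, de, df, dg, dh, di, ef, eg, ei, fh, gh, hi
  2-simplices (18): abf, abg, aef, aei, agh, ahi, bcf, bci, bdg, bdi, ceg, cei, cfh, cgh, def, deg, dfh, dhi

so the chain groups are C_0 ≅ Z^9, C_1 ≅ Z^27, C_2 ≅ Z^18.

∂_1: C_1 → C_0 maps an edge to its endpoints' difference, ∂[p,q] = q − p. For instance
  ∂ab = b − a.
The 9×27 boundary matrix has rank 8 and Smith normal form diag(1,1,1,1,1,1,1,1).

∂_2: C_2 → C_1 acts by ∂[p,q,r] = [q,r] − [p,r] + [p,q]. For instance
  ∂bcf = cf − bf + bc,
  ∂abg = bg − ag + ab.
This gives a 27×18 integer matrix of rank 17; reducing to Smith normal form yields diagonal entries (1,1,1,1,1,1,1,1,1,1,1,1,1,1,1,1,1).

Reading off H_k = ker ∂_k / im ∂_{k+1}:

  H_0: rank C_0 − rank ∂_1 = 9 − 8 = 1, and the invariant factors of ∂_1 are all 1, so H_0 ≅ Z.
  H_1: rank ker ∂_1 − rank ∂_2 = (27 − 8) − 17 = 2, and the invariant factors of ∂_2 are all 1, so H_1 ≅ Z^2.
  H_2: rank ker ∂_2 − rank ∂_3 = (18 − 17) − 0 = 1, and there is no ∂_3, so H_2 ≅ Z.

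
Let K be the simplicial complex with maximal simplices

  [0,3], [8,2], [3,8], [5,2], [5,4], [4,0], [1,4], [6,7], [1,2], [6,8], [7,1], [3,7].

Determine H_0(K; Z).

H_0 = Z.

Take the total order 0 < 1 < 2 < 3 < 4 < 5 < 6 < 7 < 8 on the vertex set. Then K (dimension 1) consists of the simplices:

  0-simplices (9): [0], [1], [2], [3], [4], [5], [6], [7], [8]
  1-simplices (12): [0,3], [0,4], [1,2], [1,4], [1,7], [2,5], [2,8], [3,7], [3,8], [4,5], [6,7], [6,8]

Hence C_0 ≅ Z^9, C_1 ≅ Z^12.

∂_1: C_1 → C_0 maps an edge to its endpoints' difference, ∂[p,q] = q − p.
The 9×12 boundary matrix has rank 8 and Smith normal form diag(1,1,1,1,1,1,1,1).

Now H_k = ker ∂_k / im ∂_{k+1}, so:

  H_0: rank C_0 − rank ∂_1 = 9 − 8 = 1, and the invariant factors of ∂_1 are all 1, so H_0 ≅ Z.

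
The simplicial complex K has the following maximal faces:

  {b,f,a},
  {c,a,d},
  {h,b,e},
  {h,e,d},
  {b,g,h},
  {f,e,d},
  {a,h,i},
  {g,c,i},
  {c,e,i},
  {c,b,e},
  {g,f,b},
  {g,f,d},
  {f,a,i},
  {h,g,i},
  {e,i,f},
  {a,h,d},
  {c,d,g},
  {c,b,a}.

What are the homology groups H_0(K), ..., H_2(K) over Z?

H_0 = Z,  H_1 = Z^2,  H_2 = Z.

Fix the vertex order a < b < c < d < e < f < g < h < i and write every simplex with vertices in increasing order. Then dim K = 2 and the simplices of K are:

  0-simplices (9): a, b, c, d, e, f, g, h, i
  1-simplices (27): ab, ac, ad, af, ah, ai, bc, be, bf, bg, bh, cd, ce, cg, ci, de, df, dg, dh, ef, eh, ei, fg, fi, gh, gi, hi
  2-simplices (18): abc, abf, acd, adh, afi, ahi, bce, beh, bfg, bgh, cdg, cei, cgi, def, deh, dfg, efi, ghi

giving chain groups C_0 ≅ Z^9, C_1 ≅ Z^27, C_2 ≅ Z^18.

∂_1: C_1 → C_0 is given by ∂[p,q] = [q] − [p]. For instance
  ∂dg = g − d.
This gives a 9×27 integer matrix of rank 8; reducing to Smith normal form yields diagonal entries (1,1,1,1,1,1,1,1).

The boundary map ∂_2: C_2 → C_1 acts by ∂[p,q,r] = [q,r] − [p,r] + [p,q]. For instance
  ∂abc = bc − ac + ab,
  ∂bce = ce − be + bc.
This gives a 27×18 integer matrix of rank 17; reducing to Smith normal form yields diagonal entries (1,1,1,1,1,1,1,1,1,1,1,1,1,1,1,1,1).

From H_k ≅ ker(∂_k) / im(∂_{k+1}) we obtain:

  H_0: rank C_0 − rank ∂_1 = 9 − 8 = 1, and the invariant factors of ∂_1 are all 1, so H_0 = Z.
  H_1: rank ker ∂_1 − rank ∂_2 = (27 − 8) − 17 = 2, and the invariant factors of ∂_2 are all 1, so H_1 = Z^2.
  H_2: rank ker ∂_2 − rank ∂_3 = (18 − 17) − 0 = 1, and there is no ∂_3, so H_2 = Z.

(K is a triangulation of the torus T^2.)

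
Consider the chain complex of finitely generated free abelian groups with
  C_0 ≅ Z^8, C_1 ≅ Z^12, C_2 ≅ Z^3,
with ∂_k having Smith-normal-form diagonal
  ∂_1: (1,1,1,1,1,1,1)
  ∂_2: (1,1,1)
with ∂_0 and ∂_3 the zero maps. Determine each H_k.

H_0: b_0 = 8 − 0 − 7 = 1; torsion from ∂_1 factors > 1: none. So H_0 ≅ Z.
H_1: b_1 = 12 − 7 − 3 = 2; torsion from ∂_2 factors > 1: none. So H_1 ≅ Z^2.
H_2: b_2 = 3 − 3 − 0 = 0; torsion from ∂_3 factors > 1: none. So H_2 ≅ 0.

H_0 ≅ Z,  H_1 ≅ Z^2,  H_2 = 0.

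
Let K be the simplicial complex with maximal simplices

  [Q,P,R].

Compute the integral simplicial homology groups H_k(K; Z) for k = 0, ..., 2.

H_0 ≅ Z,  H_1 = 0,  H_2 = 0.

Fix the vertex order P < Q < R and write every simplex with vertices in increasing order. Then dim K = 2 and the simplices of K are:

  0-simplices (3): P, Q, R
  1-simplices (3): PQ, PR, QR
  2-simplices (1): PQR

so the chain groups are C_0 ≅ Z^3, C_1 ≅ Z^3, C_2 ≅ Z^1.

∂_1: C_1 → C_0 maps an edge to its endpoints' difference, ∂[p,q] = q − p. For instance
  ∂PR = R − P.
The resulting 3×3 matrix has rank 2, and its Smith normal form has invariant factors (1,1).

Boundary ∂_2: C_2 → C_1 maps a triangle to the signed sum of its edges. For instance
  ∂PQR = QR − PR + PQ.
This gives a 3×1 integer matrix of rank 1; reducing to Smith normal form yields diagonal entries (1).

Computing H_k = (kernel of ∂_k) / (image of ∂_{k+1}):

  H_0: rank C_0 − rank ∂_1 = 3 − 2 = 1, and the invariant factors of ∂_1 are all 1, so H_0 = Z.
  H_1: rank ker ∂_1 − rank ∂_2 = (3 − 2) − 1 = 0, and the invariant factors of ∂_2 are all 1, so H_1 = 0.
  H_2: rank ker ∂_2 − rank ∂_3 = (1 − 1) − 0 = 0, and there is no ∂_3, so H_2 = 0.

As a check, the Euler characteristic is 3 − 3 + 1 = 1, which agrees with 1 − 0 + 0 = 1.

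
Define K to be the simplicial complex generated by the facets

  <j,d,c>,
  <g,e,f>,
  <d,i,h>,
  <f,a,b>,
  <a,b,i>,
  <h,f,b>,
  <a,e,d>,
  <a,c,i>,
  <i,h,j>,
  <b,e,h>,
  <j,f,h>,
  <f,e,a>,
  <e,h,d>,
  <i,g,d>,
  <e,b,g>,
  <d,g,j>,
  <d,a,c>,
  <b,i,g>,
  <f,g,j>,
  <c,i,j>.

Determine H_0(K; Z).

H_0 = Z.

Take the total order a < b < c < d < e < f < g < h < i < j on the vertex set. Then K (dimension 2) consists of the simplices:

  0-simplices (10): a, b, c, d, e, f, g, h, i, j
  1-simplices (30): ab, ac, ad, ae, af, ai, be, bf, bg, bh, bi, cd, ci, cj, de, dg, dh, di, dj, ef, eg, eh, fg, fh, fj, gi, gj, hi, hj, ij
  2-simplices (20): abf, abi, acd, aci, ade, aef, beg, beh, bfh, bgi, cdj, cij, deh, dgi, dgj, dhi, efg, fgj, fhj, hij

Hence C_0 ≅ Z^10, C_1 ≅ Z^30, C_2 ≅ Z^20.

Boundary ∂_1: C_1 → C_0 is given by ∂[p,q] = [q] − [p]. For instance
  ∂ac = c − a.
As a 10×30 matrix over Z this has rank 9, with invariant factors (1,1,1,1,1,1,1,1,1).

∂_2: C_2 → C_1 acts by ∂[p,q,r] = [q,r] − [p,r] + [p,q]. For instance
  ∂deh = eh − dh + de,
  ∂dgj = gj − dj + dg.
This gives a 30×20 integer matrix of rank 20; reducing to Smith normal form yields diagonal entries (1,1,1,1,1,1,1,1,1,1,1,1,1,1,1,1,1,1,1,2).

From H_k ≅ ker(∂_k) / im(∂_{k+1}) we obtain:

  H_0: rank C_0 − rank ∂_1 = 10 − 9 = 1, and the invariant factors of ∂_1 are all 1, so H_0 = Z.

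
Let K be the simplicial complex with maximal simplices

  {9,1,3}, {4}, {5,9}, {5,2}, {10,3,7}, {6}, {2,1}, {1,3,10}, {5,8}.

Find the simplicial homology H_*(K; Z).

We work with the vertex ordering 1 < 2 < 3 < 4 < 5 < 6 < 7 < 8 < 9 < 10. The simplices of K, each written with vertices in increasing order, are:

  0-simplices (10): [1], [2], [3], [4], [5], [6], [7], [8], [9], [10]
  1-simplices (11): [1,2], [1,3], [1,9], [1,10], [2,5], [3,7], [3,9], [3,10], [5,8], [5,9], [7,10]
  2-simplices (3): [1,3,9], [1,3,10], [3,7,10]

giving chain groups C_0 ≅ Z^10, C_1 ≅ Z^11, C_2 ≅ Z^3.

∂_1: C_1 → C_0 sends each edge [p,q] (with p < q) to q − p. For instance
  ∂[3,10] = [10] − [3].
This gives a 10×11 integer matrix of rank 7; reducing to Smith normal form yields diagonal entries (1,1,1,1,1,1,1).

The boundary map ∂_2: C_2 → C_1 acts by ∂[p,q,r] = [q,r] − [p,r] + [p,q]. For instance
  ∂[1,3,9] = [3,9] − [1,9] + [1,3],
  ∂[1,3,10] = [3,10] − [1,10] + [1,3].
As a 11×3 matrix over Z this has rank 3, with invariant factors (1,1,1).

Now H_k = ker ∂_k / im ∂_{k+1}, so:

  H_0: rank C_0 − rank ∂_1 = 10 − 7 = 3, and the invariant factors of ∂_1 are all 1, so H_0 ≅ Z^3.
  H_1: rank ker ∂_1 − rank ∂_2 = (11 − 7) − 3 = 1, and the invariant factors of ∂_2 are all 1, so H_1 ≅ Z.
  H_2: rank ker ∂_2 − rank ∂_3 = (3 − 3) − 0 = 0, and there is no ∂_3, so H_2 ≅ 0.

H_0 = Z^3,  H_1 = Z,  H_2 = 0.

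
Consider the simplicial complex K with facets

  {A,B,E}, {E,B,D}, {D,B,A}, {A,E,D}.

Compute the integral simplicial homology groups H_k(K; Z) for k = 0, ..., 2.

We work with the vertex ordering A < B < D < E. The simplices of K, each written with vertices in increasing order, are:

  0-simplices (4): A, B, D, E
  1-simplices (6): AB, AD, AE, BD, BE, DE
  2-simplices (4): ABD, ABE, ADE, BDE

Hence C_0 ≅ Z^4, C_1 ≅ Z^6, C_2 ≅ Z^4.

Boundary ∂_1: C_1 → C_0 sends each edge [p,q] (with p < q) to q − p. For instance
  ∂AD = D − A.
As a 4×6 matrix over Z this has rank 3, with invariant factors (1,1,1).

∂_2: C_2 → C_1 acts by ∂[p,q,r] = [q,r] − [p,r] + [p,q]. For instance
  ∂ABD = BD − AD + AB,
  ∂ABE = BE − AE + AB.
This gives a 6×4 integer matrix of rank 3; reducing to Smith normal form yields diagonal entries (1,1,1).

Now H_k = ker ∂_k / im ∂_{k+1}, so:

  H_0: rank C_0 − rank ∂_1 = 4 − 3 = 1, and the invariant factors of ∂_1 are all 1, so H_0 = Z.
  H_1: rank ker ∂_1 − rank ∂_2 = (6 − 3) − 3 = 0, and the invariant factors of ∂_2 are all 1, so H_1 = 0.
  H_2: rank ker ∂_2 − rank ∂_3 = (4 − 3) − 0 = 1, and there is no ∂_3, so H_2 = Z.

H_0 ≅ Z,  H_1 = 0,  H_2 ≅ Z.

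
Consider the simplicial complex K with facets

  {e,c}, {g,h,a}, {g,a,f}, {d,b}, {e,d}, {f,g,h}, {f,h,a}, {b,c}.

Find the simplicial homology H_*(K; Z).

H_0 ≅ Z^2,  H_1 ≅ Z,  H_2 ≅ Z.

Take the total order a < b < c < d < e < f < g < h on the vertex set. Then K (dimension 2) consists of the simplices:

  0-simplices (8): a, b, c, d, e, f, g, h
  1-simplices (10): af, ag, ah, bc, bd, ce, de, fg, fh, gh
  2-simplices (4): afg, afh, agh, fgh

giving chain groups C_0 ≅ Z^8, C_1 ≅ Z^10, C_2 ≅ Z^4.

∂_1: C_1 → C_0 maps an edge to its endpoints' difference, ∂[p,q] = q − p.
As a 8×10 matrix over Z this has rank 6, with invariant factors (1,1,1,1,1,1).

Boundary ∂_2: C_2 → C_1 maps a triangle to the signed sum of its edges. For instance
  ∂fgh = gh − fh + fg,
  ∂agh = gh − ah + ag.
This gives a 10×4 integer matrix of rank 3; reducing to Smith normal form yields diagonal entries (1,1,1).

From H_k ≅ ker(∂_k) / im(∂_{k+1}) we obtain:

  H_0: rank C_0 − rank ∂_1 = 8 − 6 = 2, and the invariant factors of ∂_1 are all 1, so H_0 = Z^2.
  H_1: rank ker ∂_1 − rank ∂_2 = (10 − 6) − 3 = 1, and the invariant factors of ∂_2 are all 1, so H_1 = Z.
  H_2: rank ker ∂_2 − rank ∂_3 = (4 − 3) − 0 = 1, and there is no ∂_3, so H_2 = Z.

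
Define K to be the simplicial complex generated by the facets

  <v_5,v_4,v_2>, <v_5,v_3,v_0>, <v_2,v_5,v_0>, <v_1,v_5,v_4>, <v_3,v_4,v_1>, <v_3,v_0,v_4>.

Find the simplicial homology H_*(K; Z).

K has 6 vertices, 12 edges, 6 triangles.
rank ∂_0 = 0, rank ∂_1 = 5 ⇒ b_0 = 6 − 0 − 5 = 1; all invariant factors of ∂_1 are 1 so no torsion. So H_0 ≅ Z.
rank ∂_1 = 5, rank ∂_2 = 6 ⇒ b_1 = 12 − 5 − 6 = 1; all invariant factors of ∂_2 are 1 so no torsion. So H_1 ≅ Z.
rank ∂_2 = 6, rank ∂_3 = 0 ⇒ b_2 = 6 − 6 − 0 = 0. So H_2 ≅ 0.

H_0 ≅ Z,  H_1 ≅ Z,  H_2 = 0.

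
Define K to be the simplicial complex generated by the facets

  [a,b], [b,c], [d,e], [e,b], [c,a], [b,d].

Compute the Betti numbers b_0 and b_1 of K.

b_0 = 1, b_1 = 2.

We work with the vertex ordering a < b < c < d < e. The simplices of K, each written with vertices in increasing order, are:

  0-simplices (5): a, b, c, d, e
  1-simplices (6): ab, ac, bc, bd, be, de

giving chain groups C_0 ≅ Z^5, C_1 ≅ Z^6.

Boundary ∂_1: C_1 → C_0 sends each edge [p,q] (with p < q) to q − p. For instance
  ∂ac = c − a.
This gives a 5×6 integer matrix of rank 4; reducing to Smith normal form yields diagonal entries (1,1,1,1).

From H_k ≅ ker(∂_k) / im(∂_{k+1}) we obtain:

  H_0: rank C_0 − rank ∂_1 = 5 − 4 = 1, and the invariant factors of ∂_1 are all 1, so H_0 ≅ Z.
  H_1: rank ker ∂_1 − rank ∂_2 = (6 − 4) − 0 = 2, and there is no ∂_2, so H_1 ≅ Z^2.

As a check, the Euler characteristic is 5 − 6 = -1, which agrees with 1 − 2 = -1.

Hence the Betti numbers are b_0 = 1, b_1 = 2.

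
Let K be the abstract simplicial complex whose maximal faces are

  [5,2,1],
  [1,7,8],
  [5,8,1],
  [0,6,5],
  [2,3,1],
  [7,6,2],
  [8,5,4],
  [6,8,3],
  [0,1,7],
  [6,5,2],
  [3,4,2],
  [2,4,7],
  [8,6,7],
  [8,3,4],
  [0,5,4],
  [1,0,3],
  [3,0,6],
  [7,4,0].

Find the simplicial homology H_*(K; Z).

H_0 ≅ Z,  H_1 ≅ Z^2,  H_2 ≅ Z.

Fix the vertex order 0 < 1 < 2 < 3 < 4 < 5 < 6 < 7 < 8 and write every simplex with vertices in increasing order. Then dim K = 2 and the simplices of K are:

  0-simplices (9): [0], [1], [2], [3], [4], [5], [6], [7], [8]
  1-simplices (27): (27 of them)
  2-simplices (18): [0,1,3], [0,1,7], [0,3,6], [0,4,5], [0,4,7], [0,5,6], [1,2,3], [1,2,5], [1,5,8], [1,7,8], [2,3,4], [2,4,7], [2,5,6], [2,6,7], [3,4,8], [3,6,8], [4,5,8], [6,7,8]

giving chain groups C_0 ≅ Z^9, C_1 ≅ Z^27, C_2 ≅ Z^18.

∂_1: C_1 → C_0 is given by ∂[p,q] = [q] − [p]. For instance
  ∂[7,8] = [8] − [7].
This gives a 9×27 integer matrix of rank 8; reducing to Smith normal form yields diagonal entries (1,1,1,1,1,1,1,1).

The boundary map ∂_2: C_2 → C_1 maps a triangle to the signed sum of its edges. For instance
  ∂[1,7,8] = [7,8] − [1,8] + [1,7],
  ∂[3,4,8] = [4,8] − [3,8] + [3,4].
This gives a 27×18 integer matrix of rank 17; reducing to Smith normal form yields diagonal entries (1,1,1,1,1,1,1,1,1,1,1,1,1,1,1,1,1).

Reading off H_k = ker ∂_k / im ∂_{k+1}:

  H_0: rank C_0 − rank ∂_1 = 9 − 8 = 1, and the invariant factors of ∂_1 are all 1, so H_0 = Z.
  H_1: rank ker ∂_1 − rank ∂_2 = (27 − 8) − 17 = 2, and the invariant factors of ∂_2 are all 1, so H_1 = Z^2.
  H_2: rank ker ∂_2 − rank ∂_3 = (18 − 17) − 0 = 1, and there is no ∂_3, so H_2 = Z.

As a check, the Euler characteristic is 9 − 27 + 18 = 0, which agrees with 1 − 2 + 1 = 0.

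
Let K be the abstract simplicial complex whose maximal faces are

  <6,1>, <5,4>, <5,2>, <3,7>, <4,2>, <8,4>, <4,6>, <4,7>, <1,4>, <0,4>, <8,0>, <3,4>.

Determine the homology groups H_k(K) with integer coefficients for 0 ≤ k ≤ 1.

Order the vertices as 0 < 1 < 2 < 3 < 4 < 5 < 6 < 7 < 8. Listing each simplex with vertices in this order, K has dimension 1 with simplices:

  0-simplices (9): [0], [1], [2], [3], [4], [5], [6], [7], [8]
  1-simplices (12): [0,4], [0,8], [1,4], [1,6], [2,4], [2,5], [3,4], [3,7], [4,5], [4,6], [4,7], [4,8]

so the chain groups are C_0 ≅ Z^9, C_1 ≅ Z^12.

Boundary ∂_1: C_1 → C_0 sends each edge [p,q] (with p < q) to q − p.
The 9×12 boundary matrix has rank 8 and Smith normal form diag(1,1,1,1,1,1,1,1).

From H_k ≅ ker(∂_k) / im(∂_{k+1}) we obtain:

  H_0: rank C_0 − rank ∂_1 = 9 − 8 = 1, and the invariant factors of ∂_1 are all 1, so H_0 = Z.
  H_1: rank ker ∂_1 − rank ∂_2 = (12 − 8) − 0 = 4, and there is no ∂_2, so H_1 = Z^4.

H_0 = Z,  H_1 = Z^4.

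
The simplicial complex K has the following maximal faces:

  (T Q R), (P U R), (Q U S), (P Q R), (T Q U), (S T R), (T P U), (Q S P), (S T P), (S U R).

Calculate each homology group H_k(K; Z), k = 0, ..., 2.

H_0 ≅ Z,  H_1 ≅ Z/2,  H_2 = 0.

Take the total order P < Q < R < S < T < U on the vertex set. Then K (dimension 2) consists of the simplices:

  0-simplices (6): P, Q, R, S, T, U
  1-simplices (15): PQ, PR, PS, PT, PU, QR, QS, QT, QU, RS, RT, RU, ST, SU, TU
  2-simplices (10): PQR, PQS, PRU, PST, PTU, QRT, QSU, QTU, RST, RSU

so the chain groups are C_0 ≅ Z^6, C_1 ≅ Z^15, C_2 ≅ Z^10.

∂_1: C_1 → C_0 sends each edge [p,q] (with p < q) to q − p. For instance
  ∂PS = S − P.
The 6×15 boundary matrix has rank 5 and Smith normal form diag(1,1,1,1,1).

∂_2: C_2 → C_1 acts by ∂[p,q,r] = [q,r] − [p,r] + [p,q]. For instance
  ∂RSU = SU − RU + RS,
  ∂RST = ST − RT + RS.
The resulting 15×10 matrix has rank 10, and its Smith normal form has invariant factors (1,1,1,1,1,1,1,1,1,2).

Computing H_k = (kernel of ∂_k) / (image of ∂_{k+1}):

  H_0: rank C_0 − rank ∂_1 = 6 − 5 = 1, and the invariant factors of ∂_1 are all 1, so H_0 ≅ Z.
  H_1: rank ker ∂_1 − rank ∂_2 = (15 − 5) − 10 = 0, and ∂_2 has invariant factor 2 > 1, so H_1 ≅ Z/2.
  H_2: rank ker ∂_2 − rank ∂_3 = (10 − 10) − 0 = 0, and there is no ∂_3, so H_2 ≅ 0.

As a check, the Euler characteristic is 6 − 15 + 10 = 1, which agrees with 1 − 0 + 0 = 1.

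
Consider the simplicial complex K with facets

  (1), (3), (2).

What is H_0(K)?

Take the total order 1 < 2 < 3 on the vertex set. Then K (dimension 0) consists of the simplices:

  0-simplices (3): [1], [2], [3]

giving chain groups C_0 ≅ Z^3.

Reading off H_k = ker ∂_k / im ∂_{k+1}:

  H_0: rank C_0 − rank ∂_1 = 3 − 0 = 3, and there is no ∂_1, so H_0 = Z^3.

(K is a triangulation of a set of 3 points.)

H_0 = Z^3.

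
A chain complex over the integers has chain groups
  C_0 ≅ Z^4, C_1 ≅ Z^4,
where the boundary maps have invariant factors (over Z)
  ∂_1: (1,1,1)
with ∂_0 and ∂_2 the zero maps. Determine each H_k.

H_0 = Z,  H_1 = Z.

H_0: b_0 = 4 − 0 − 3 = 1; torsion from ∂_1 factors > 1: none. So H_0 = Z.
H_1: b_1 = 4 − 3 − 0 = 1; torsion from ∂_2 factors > 1: none. So H_1 = Z.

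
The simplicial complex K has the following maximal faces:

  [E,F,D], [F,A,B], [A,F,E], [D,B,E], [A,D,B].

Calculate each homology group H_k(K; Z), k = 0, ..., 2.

We work with the vertex ordering A < B < D < E < F. The simplices of K, each written with vertices in increasing order, are:

  0-simplices (5): A, B, D, E, F
  1-simplices (10): AB, AD, AE, AF, BD, BE, BF, DE, DF, EF
  2-simplices (5): ABD, ABF, AEF, BDE, DEF

so the chain groups are C_0 ≅ Z^5, C_1 ≅ Z^10, C_2 ≅ Z^5.

∂_1: C_1 → C_0 is given by ∂[p,q] = [q] − [p].
The resulting 5×10 matrix has rank 4, and its Smith normal form has invariant factors (1,1,1,1).

Boundary ∂_2: C_2 → C_1 sends each 2-simplex [p,q,r] to [q,r] − [p,r] + [p,q]. For instance
  ∂BDE = DE − BE + BD,
  ∂DEF = EF − DF + DE.
The resulting 10×5 matrix has rank 5, and its Smith normal form has invariant factors (1,1,1,1,1).

Reading off H_k = ker ∂_k / im ∂_{k+1}:

  H_0: rank C_0 − rank ∂_1 = 5 − 4 = 1, and the invariant factors of ∂_1 are all 1, so H_0 ≅ Z.
  H_1: rank ker ∂_1 − rank ∂_2 = (10 − 4) − 5 = 1, and the invariant factors of ∂_2 are all 1, so H_1 ≅ Z.
  H_2: rank ker ∂_2 − rank ∂_3 = (5 − 5) − 0 = 0, and there is no ∂_3, so H_2 ≅ 0.

(K is a triangulation of the Möbius band.)

H_0 ≅ Z,  H_1 ≅ Z,  H_2 = 0.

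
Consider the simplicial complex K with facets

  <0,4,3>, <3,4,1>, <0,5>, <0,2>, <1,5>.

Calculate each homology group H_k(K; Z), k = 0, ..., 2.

H_0 ≅ Z,  H_1 ≅ Z,  H_2 = 0.

Fix the vertex order 0 < 1 < 2 < 3 < 4 < 5 and write every simplex with vertices in increasing order. Then dim K = 2 and the simplices of K are:

  0-simplices (6): [0], [1], [2], [3], [4], [5]
  1-simplices (8): [0,2], [0,3], [0,4], [0,5], [1,3], [1,4], [1,5], [3,4]
  2-simplices (2): [0,3,4], [1,3,4]

so the chain groups are C_0 ≅ Z^6, C_1 ≅ Z^8, C_2 ≅ Z^2.

Boundary ∂_1: C_1 → C_0 is given by ∂[p,q] = [q] − [p].
The 6×8 boundary matrix has rank 5 and Smith normal form diag(1,1,1,1,1).

Boundary ∂_2: C_2 → C_1 sends each 2-simplex [p,q,r] to [q,r] − [p,r] + [p,q]. For instance
  ∂[0,3,4] = [3,4] − [0,4] + [0,3],
  ∂[1,3,4] = [3,4] − [1,4] + [1,3].
This gives a 8×2 integer matrix of rank 2; reducing to Smith normal form yields diagonal entries (1,1).

Now H_k = ker ∂_k / im ∂_{k+1}, so:

  H_0: rank C_0 − rank ∂_1 = 6 − 5 = 1, and the invariant factors of ∂_1 are all 1, so H_0 ≅ Z.
  H_1: rank ker ∂_1 − rank ∂_2 = (8 − 5) − 2 = 1, and the invariant factors of ∂_2 are all 1, so H_1 ≅ Z.
  H_2: rank ker ∂_2 − rank ∂_3 = (2 − 2) − 0 = 0, and there is no ∂_3, so H_2 ≅ 0.

As a check, the Euler characteristic is 6 − 8 + 2 = 0, which agrees with 1 − 1 + 0 = 0.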